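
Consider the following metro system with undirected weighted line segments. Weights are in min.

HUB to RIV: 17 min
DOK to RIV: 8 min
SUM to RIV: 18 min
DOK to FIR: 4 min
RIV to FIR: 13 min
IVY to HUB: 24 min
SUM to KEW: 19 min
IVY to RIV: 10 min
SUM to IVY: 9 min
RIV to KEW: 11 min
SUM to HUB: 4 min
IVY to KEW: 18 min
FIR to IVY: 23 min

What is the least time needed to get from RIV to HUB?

17 min

Running Dijkstra from RIV:
RIV: 0
DOK: 8  (via RIV)
IVY: 10  (via RIV)
KEW: 11  (via RIV)
FIR: 12  (via DOK)
HUB: 17  (via RIV)
Shortest route: RIV–HUB = 17 min.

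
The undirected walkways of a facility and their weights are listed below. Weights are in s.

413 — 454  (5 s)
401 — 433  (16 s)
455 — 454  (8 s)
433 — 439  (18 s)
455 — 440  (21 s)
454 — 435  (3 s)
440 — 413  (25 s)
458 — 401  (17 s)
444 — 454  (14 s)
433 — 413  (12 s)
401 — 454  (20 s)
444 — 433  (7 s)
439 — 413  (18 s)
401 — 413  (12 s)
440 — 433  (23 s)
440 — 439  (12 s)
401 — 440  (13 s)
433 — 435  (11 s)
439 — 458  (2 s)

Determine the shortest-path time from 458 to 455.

Settle nodes by increasing distance from 458:
458: 0
439: 2  (via 458)
440: 14  (via 439)
401: 17  (via 458)
433: 20  (via 439)
413: 20  (via 439)
454: 25  (via 413)
444: 27  (via 433)
435: 28  (via 454)
455: 33  (via 454)
Shortest route: 458–439–413–454–455 = 33 s.

33 s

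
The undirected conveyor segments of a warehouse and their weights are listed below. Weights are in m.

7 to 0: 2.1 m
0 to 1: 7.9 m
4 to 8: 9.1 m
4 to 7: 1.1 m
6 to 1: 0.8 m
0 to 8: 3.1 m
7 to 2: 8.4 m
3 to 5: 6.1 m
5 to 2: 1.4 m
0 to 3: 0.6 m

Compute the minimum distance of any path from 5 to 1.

14.6 m

Running Dijkstra from 5:
5: 0
2: 1.4  (via 5)
3: 6.1  (via 5)
0: 6.7  (via 3)
7: 8.8  (via 0)
8: 9.8  (via 0)
4: 9.9  (via 7)
1: 14.6  (via 0)
Shortest route: 5 → 3 → 0 → 1 = 14.6 m.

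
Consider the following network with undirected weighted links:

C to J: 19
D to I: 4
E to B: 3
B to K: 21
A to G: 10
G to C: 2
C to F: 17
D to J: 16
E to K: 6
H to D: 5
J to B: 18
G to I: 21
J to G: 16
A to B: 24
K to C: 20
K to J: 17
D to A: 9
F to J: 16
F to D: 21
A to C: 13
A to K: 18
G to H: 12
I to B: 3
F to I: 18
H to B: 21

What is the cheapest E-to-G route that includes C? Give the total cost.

Shortest E→C: E–K–C = 26
Shortest C→G: C–G = 2
Total via C: 26 + 2 = 28.

28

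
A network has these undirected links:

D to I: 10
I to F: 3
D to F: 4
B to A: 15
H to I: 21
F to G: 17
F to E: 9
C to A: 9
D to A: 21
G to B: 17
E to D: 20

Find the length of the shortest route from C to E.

43

Settle nodes by increasing distance from C:
C: 0
A: 9  (via C)
B: 24  (via A)
D: 30  (via A)
F: 34  (via D)
I: 37  (via F)
G: 41  (via B)
E: 43  (via F)
Shortest route: C → A → D → F → E = 43.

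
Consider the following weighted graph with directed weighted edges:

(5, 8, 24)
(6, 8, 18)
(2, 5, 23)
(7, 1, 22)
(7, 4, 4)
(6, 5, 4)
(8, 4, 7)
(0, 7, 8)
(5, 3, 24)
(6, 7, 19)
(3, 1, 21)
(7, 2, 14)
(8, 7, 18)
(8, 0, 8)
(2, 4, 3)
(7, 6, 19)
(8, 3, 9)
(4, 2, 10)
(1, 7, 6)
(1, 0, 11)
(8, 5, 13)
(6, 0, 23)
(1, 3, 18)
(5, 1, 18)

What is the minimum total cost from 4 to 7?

Settle nodes by increasing distance from 4:
4: 0
2: 10  (via 4)
5: 33  (via 2)
1: 51  (via 5)
3: 57  (via 5)
7: 57  (via 1)
Shortest route: 4 → 2 → 5 → 1 → 7 = 57.

57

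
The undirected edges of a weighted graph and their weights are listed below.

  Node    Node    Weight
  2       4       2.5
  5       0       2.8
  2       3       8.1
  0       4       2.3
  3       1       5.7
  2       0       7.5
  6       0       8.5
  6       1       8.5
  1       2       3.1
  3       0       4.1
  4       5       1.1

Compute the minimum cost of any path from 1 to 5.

Running Dijkstra from 1:
1: 0
2: 3.1  (via 1)
4: 5.6  (via 2)
3: 5.7  (via 1)
5: 6.7  (via 4)
Shortest route: 1 → 2 → 4 → 5 = 6.7.

6.7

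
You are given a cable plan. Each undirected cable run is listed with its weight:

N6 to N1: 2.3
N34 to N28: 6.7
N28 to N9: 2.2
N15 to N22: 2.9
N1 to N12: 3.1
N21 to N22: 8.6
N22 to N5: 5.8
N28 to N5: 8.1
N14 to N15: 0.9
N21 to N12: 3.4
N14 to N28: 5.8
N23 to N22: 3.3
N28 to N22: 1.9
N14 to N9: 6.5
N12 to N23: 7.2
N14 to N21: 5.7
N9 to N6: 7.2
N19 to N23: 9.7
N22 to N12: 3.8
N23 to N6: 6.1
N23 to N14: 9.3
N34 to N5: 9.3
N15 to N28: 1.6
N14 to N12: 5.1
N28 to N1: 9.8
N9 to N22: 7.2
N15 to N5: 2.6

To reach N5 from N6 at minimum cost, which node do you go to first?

N9

Enumerating some paths:
N6 - N1 - N12 - N22 - N15 - N5: 2.3+3.1+3.8+2.9+2.6 = 14.7
N6 - N9 - N28 - N15 - N5: 7.2+2.2+1.6+2.6 = 13.6
N6 - N1 - N12 - N14 - N15 - N5: 2.3+3.1+5.1+0.9+2.6 = 14
Cheapest is N6 - N9 - N28 - N15 - N5 at 13.6.
So from N6 the first move is to N9.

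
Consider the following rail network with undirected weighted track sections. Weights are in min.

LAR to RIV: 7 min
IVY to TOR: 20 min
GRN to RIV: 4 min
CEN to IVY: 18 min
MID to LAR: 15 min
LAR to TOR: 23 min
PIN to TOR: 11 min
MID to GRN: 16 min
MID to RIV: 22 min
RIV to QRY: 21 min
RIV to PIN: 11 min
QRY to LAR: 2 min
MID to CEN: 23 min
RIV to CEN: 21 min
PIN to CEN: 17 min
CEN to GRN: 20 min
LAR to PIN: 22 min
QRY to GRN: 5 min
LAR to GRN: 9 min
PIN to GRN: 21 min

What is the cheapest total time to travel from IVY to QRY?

Shortest distances from IVY:
IVY: 0
CEN: 18  (via IVY)
TOR: 20  (via IVY)
PIN: 31  (via TOR)
GRN: 38  (via CEN)
RIV: 39  (via CEN)
MID: 41  (via CEN)
LAR: 43  (via TOR)
QRY: 43  (via GRN)
Shortest route: IVY → CEN → GRN → QRY = 43 min.

43 min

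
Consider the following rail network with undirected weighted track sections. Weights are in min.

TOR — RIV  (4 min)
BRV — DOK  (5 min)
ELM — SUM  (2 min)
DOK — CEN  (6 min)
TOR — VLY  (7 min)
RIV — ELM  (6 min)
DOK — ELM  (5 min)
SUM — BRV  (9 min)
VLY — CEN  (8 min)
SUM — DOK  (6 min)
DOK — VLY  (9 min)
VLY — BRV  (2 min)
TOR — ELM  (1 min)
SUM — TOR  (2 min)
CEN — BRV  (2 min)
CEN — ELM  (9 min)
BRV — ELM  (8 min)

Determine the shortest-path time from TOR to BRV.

Running Dijkstra from TOR:
TOR: 0
ELM: 1  (via TOR)
SUM: 2  (via TOR)
RIV: 4  (via TOR)
DOK: 6  (via ELM)
VLY: 7  (via TOR)
BRV: 9  (via ELM)
Shortest route: TOR–ELM–BRV = 9 min.

9 min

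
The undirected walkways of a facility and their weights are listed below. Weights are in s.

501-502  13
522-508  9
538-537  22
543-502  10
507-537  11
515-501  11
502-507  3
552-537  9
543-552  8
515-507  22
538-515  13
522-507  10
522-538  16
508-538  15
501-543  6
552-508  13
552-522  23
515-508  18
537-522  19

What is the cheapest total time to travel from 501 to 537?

23 s

Enumerating some paths:
501–502–507–537: 13+3+11 = 27
501–543–552–537: 6+8+9 = 23
The minimum is 23 s via 501–543–552–537.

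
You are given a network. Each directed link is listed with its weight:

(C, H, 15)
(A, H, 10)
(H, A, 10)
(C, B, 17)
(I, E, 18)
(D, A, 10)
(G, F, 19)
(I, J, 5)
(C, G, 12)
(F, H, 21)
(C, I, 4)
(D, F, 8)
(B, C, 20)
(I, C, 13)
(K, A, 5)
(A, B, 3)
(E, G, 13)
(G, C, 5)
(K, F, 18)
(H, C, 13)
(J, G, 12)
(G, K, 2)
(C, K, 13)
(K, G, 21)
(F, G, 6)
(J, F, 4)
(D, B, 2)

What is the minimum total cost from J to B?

20

Running Dijkstra from J:
J: 0
F: 4  (via J)
G: 10  (via F)
K: 12  (via G)
C: 15  (via G)
A: 17  (via K)
I: 19  (via C)
B: 20  (via A)
Shortest route: J–F–G–K–A–B = 20.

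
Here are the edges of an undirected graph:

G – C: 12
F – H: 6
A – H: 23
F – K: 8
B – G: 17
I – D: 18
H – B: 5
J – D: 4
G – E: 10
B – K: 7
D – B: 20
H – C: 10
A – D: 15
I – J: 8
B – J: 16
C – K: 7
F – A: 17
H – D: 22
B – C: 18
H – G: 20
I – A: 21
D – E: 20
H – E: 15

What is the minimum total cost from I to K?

31

Candidate routes:
I–J–B–H–F–K: 8+16+5+6+8 = 43
I–J–D–B–K: 8+4+20+7 = 39
I–J–B–K: 8+16+7 = 31
Cheapest is I–J–B–K at 31.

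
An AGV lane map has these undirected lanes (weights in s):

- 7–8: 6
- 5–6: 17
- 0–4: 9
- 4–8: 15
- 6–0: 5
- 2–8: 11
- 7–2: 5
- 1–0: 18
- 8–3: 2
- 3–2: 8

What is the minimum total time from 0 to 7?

Enumerating some paths:
0 → 4 → 8 → 3 → 2 → 7: 9+15+2+8+5 = 39
0 → 4 → 8 → 7: 9+15+6 = 30
0 → 4 → 8 → 2 → 7: 9+15+11+5 = 40
The minimum is 30 s via 0 → 4 → 8 → 7.

30 s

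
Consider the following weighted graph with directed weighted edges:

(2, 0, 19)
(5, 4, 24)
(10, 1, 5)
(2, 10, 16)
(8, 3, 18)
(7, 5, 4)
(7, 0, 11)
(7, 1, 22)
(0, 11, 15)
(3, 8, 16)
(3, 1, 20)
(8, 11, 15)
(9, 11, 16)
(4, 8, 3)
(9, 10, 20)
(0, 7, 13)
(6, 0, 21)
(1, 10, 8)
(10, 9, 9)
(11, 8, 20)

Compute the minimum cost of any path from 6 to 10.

Enumerating some paths:
6 - 0 - 11 - 8 - 3 - 1 - 10: 21+15+20+18+20+8 = 102
6 - 0 - 7 - 1 - 10: 21+13+22+8 = 64
The minimum is 64 via 6 - 0 - 7 - 1 - 10.

64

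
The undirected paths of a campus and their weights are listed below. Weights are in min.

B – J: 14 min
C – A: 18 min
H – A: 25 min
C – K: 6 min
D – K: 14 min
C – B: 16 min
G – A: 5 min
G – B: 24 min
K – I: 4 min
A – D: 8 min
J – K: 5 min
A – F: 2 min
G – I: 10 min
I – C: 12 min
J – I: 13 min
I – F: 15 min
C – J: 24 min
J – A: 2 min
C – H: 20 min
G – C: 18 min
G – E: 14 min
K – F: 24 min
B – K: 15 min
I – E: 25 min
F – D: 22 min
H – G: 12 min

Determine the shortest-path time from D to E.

Shortest distances from D:
D: 0
A: 8  (via D)
F: 10  (via A)
J: 10  (via A)
G: 13  (via A)
K: 14  (via D)
I: 18  (via K)
C: 20  (via K)
B: 24  (via J)
H: 25  (via G)
E: 27  (via G)
Shortest route: D–A–G–E = 27 min.

27 min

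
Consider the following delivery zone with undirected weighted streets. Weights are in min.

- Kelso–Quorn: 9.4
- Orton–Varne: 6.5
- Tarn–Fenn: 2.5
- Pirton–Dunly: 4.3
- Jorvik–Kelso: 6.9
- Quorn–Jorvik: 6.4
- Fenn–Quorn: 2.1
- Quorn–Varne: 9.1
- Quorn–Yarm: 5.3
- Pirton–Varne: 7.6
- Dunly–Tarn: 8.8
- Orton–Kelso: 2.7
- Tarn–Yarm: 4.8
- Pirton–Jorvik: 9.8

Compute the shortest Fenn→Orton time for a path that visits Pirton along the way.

29.7 min

Best Fenn to Pirton: Fenn–Tarn–Dunly–Pirton costing 15.6
Shortest Pirton→Orton: Pirton–Varne–Orton = 14.1
Total via Pirton: 15.6 + 14.1 = 29.7 min.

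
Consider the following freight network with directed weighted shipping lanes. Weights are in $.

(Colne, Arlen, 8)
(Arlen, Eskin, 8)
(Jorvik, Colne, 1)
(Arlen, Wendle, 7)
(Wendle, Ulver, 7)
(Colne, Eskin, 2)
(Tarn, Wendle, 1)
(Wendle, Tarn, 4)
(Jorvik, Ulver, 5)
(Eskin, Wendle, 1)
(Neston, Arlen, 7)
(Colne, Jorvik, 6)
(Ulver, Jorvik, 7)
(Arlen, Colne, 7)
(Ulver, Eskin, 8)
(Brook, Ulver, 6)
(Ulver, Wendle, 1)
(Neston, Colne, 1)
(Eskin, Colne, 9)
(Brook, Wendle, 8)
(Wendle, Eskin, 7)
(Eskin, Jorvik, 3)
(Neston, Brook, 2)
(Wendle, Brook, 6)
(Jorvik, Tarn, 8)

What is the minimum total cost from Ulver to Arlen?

$16

Candidate routes:
Ulver–Wendle–Eskin–Jorvik–Colne–Arlen: 1+7+3+1+8 = 20
Ulver–Jorvik–Colne–Arlen: 7+1+8 = 16
Ulver–Eskin–Colne–Arlen: 8+9+8 = 25
Ulver–Eskin–Jorvik–Colne–Arlen: 8+3+1+8 = 20
Cheapest is Ulver–Jorvik–Colne–Arlen at $16.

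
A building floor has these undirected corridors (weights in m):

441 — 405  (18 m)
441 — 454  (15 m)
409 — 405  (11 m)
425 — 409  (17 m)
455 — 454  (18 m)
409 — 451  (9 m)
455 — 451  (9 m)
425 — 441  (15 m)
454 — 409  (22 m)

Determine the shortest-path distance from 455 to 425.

35 m

Compare a few routes:
455 → 451 → 409 → 405 → 441 → 425: 9+9+11+18+15 = 62
455 → 454 → 409 → 425: 18+22+17 = 57
455 → 451 → 409 → 425: 9+9+17 = 35
455 → 454 → 441 → 425: 18+15+15 = 48
The minimum is 35 m via 455 → 451 → 409 → 425.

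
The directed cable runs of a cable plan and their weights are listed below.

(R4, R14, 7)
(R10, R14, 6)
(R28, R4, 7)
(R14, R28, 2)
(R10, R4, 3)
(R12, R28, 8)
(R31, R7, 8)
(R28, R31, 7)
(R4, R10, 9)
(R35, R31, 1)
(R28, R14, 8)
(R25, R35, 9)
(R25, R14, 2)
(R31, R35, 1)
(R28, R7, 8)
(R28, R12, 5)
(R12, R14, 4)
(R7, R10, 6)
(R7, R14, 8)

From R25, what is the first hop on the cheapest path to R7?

Enumerating some paths:
R25–R35–R31–R7: 9+1+8 = 18
R25–R14–R28–R7: 2+2+8 = 12
The minimum is 12 via R25–R14–R28–R7.
So from R25 the first move is to R14.

R14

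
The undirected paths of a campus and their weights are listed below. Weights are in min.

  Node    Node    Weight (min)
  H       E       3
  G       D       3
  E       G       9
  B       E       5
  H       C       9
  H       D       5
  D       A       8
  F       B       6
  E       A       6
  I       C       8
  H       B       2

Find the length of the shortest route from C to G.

17 min

Running Dijkstra from C:
C: 0
I: 8  (via C)
H: 9  (via C)
B: 11  (via H)
E: 12  (via H)
D: 14  (via H)
F: 17  (via B)
G: 17  (via D)
Shortest route: C–H–D–G = 17 min.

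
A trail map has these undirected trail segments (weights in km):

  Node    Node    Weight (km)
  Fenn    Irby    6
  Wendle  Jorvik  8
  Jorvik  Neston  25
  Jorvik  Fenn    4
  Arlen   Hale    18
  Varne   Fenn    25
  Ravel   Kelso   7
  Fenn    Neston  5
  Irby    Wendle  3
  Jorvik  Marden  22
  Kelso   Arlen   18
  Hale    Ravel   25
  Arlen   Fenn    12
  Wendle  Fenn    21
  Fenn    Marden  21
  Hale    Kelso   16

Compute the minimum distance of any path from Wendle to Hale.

39 km

Compare a few routes:
Wendle–Jorvik–Fenn–Arlen–Hale: 8+4+12+18 = 42
Wendle–Irby–Fenn–Arlen–Kelso–Hale: 3+6+12+18+16 = 55
Wendle–Irby–Fenn–Arlen–Hale: 3+6+12+18 = 39
Wendle–Fenn–Arlen–Hale: 21+12+18 = 51
Cheapest is Wendle–Irby–Fenn–Arlen–Hale at 39 km.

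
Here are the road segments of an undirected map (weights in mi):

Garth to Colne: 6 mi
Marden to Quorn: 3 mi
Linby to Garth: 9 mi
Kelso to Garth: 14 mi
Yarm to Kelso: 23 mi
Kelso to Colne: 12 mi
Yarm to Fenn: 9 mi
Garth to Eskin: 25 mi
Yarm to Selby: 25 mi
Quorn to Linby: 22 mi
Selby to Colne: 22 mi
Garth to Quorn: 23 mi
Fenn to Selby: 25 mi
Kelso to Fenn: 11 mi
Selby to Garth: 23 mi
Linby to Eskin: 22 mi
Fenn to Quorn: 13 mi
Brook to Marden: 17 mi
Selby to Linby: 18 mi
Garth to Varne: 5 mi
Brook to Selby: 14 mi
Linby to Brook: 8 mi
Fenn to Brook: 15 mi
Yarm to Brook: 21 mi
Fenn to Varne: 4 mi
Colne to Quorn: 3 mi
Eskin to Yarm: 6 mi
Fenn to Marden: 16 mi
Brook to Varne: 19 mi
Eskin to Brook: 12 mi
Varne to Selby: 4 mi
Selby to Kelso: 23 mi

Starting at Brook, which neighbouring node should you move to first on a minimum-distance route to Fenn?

Fenn

Candidate routes:
Brook - Selby - Varne - Fenn: 14+4+4 = 22
Brook - Fenn: 15 = 15
The minimum is 15 mi via Brook - Fenn.
So from Brook the first move is to Fenn.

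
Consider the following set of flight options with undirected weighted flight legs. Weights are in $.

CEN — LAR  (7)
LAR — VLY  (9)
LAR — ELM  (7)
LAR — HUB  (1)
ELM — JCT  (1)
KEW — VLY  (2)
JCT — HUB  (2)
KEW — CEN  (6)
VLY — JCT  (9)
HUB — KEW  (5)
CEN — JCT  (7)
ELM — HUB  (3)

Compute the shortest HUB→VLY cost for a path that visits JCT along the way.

Best HUB to JCT: HUB–JCT costing 2
Best JCT to VLY: JCT–VLY costing 9
Total via JCT: 2 + 9 = $11.

$11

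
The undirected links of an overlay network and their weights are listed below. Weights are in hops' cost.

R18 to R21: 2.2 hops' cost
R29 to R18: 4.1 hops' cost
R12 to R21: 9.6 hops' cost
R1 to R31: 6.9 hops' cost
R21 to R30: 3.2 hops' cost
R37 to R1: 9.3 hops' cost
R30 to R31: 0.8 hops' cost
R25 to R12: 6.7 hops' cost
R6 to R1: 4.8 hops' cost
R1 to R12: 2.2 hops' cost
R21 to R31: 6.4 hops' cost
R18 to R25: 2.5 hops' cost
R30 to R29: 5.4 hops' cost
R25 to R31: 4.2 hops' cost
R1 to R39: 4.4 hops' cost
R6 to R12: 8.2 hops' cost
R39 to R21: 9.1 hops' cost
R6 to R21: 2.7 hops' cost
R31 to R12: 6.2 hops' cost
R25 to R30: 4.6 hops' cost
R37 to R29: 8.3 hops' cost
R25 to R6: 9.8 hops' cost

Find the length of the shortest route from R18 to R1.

9.7 hops' cost

Settle nodes by increasing distance from R18:
R18: 0
R21: 2.2  (via R18)
R25: 2.5  (via R18)
R29: 4.1  (via R18)
R6: 4.9  (via R21)
R30: 5.4  (via R21)
R31: 6.2  (via R30)
R12: 9.2  (via R25)
R1: 9.7  (via R6)
Shortest route: R18–R21–R6–R1 = 9.7 hops' cost.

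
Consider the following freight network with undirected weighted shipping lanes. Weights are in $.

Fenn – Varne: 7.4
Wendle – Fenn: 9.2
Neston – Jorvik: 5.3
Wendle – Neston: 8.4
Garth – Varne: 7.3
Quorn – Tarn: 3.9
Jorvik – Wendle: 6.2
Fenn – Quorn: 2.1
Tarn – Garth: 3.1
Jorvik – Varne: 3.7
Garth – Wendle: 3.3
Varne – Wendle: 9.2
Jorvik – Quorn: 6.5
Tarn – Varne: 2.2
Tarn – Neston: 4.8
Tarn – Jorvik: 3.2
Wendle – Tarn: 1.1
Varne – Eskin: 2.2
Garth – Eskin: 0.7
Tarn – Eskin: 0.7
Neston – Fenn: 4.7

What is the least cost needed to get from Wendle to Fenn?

$7.1

Enumerating some paths:
Wendle - Fenn: 9.2 = 9.2
Wendle - Tarn - Neston - Fenn: 1.1+4.8+4.7 = 10.6
Wendle - Tarn - Quorn - Fenn: 1.1+3.9+2.1 = 7.1
The minimum is $7.1 via Wendle - Tarn - Quorn - Fenn.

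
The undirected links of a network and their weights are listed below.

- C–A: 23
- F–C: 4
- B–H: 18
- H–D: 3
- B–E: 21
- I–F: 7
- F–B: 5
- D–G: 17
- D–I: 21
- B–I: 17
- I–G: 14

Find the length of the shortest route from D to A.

53

Settle nodes by increasing distance from D:
D: 0
H: 3  (via D)
G: 17  (via D)
B: 21  (via H)
I: 21  (via D)
F: 26  (via B)
C: 30  (via F)
E: 42  (via B)
A: 53  (via C)
Shortest route: D–H–B–F–C–A = 53.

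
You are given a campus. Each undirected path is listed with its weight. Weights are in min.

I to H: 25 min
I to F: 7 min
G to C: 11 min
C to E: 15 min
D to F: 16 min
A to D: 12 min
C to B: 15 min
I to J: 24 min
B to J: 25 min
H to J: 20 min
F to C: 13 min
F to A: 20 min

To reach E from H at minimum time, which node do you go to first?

Compare a few routes:
H → J → I → F → C → E: 20+24+7+13+15 = 79
H → I → F → C → E: 25+7+13+15 = 60
H → J → B → C → E: 20+25+15+15 = 75
Cheapest is H → I → F → C → E at 60 min.
So from H the first move is to I.

I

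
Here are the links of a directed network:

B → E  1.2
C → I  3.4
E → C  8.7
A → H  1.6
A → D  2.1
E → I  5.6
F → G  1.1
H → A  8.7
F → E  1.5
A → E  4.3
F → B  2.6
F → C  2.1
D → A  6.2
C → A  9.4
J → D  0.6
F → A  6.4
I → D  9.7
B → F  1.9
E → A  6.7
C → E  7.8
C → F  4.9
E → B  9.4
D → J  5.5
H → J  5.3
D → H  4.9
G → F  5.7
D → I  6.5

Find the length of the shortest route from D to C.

Candidate routes:
D → A → E → C: 6.2+4.3+8.7 = 19.2
D → A → E → B → F → C: 6.2+4.3+9.4+1.9+2.1 = 23.9
The minimum is 19.2 via D → A → E → C.

19.2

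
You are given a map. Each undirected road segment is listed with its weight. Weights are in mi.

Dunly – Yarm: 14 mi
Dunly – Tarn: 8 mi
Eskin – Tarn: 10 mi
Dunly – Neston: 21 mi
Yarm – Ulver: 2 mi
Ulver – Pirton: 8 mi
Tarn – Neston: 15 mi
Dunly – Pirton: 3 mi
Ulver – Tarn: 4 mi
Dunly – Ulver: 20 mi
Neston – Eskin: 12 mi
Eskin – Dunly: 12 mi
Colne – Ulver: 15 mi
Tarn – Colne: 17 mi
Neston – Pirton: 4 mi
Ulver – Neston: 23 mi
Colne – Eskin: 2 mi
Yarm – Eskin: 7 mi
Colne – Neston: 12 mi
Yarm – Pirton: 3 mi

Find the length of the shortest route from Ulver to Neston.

9 mi

Enumerating some paths:
Ulver–Pirton–Neston: 8+4 = 12
Ulver–Yarm–Pirton–Neston: 2+3+4 = 9
Cheapest is Ulver–Yarm–Pirton–Neston at 9 mi.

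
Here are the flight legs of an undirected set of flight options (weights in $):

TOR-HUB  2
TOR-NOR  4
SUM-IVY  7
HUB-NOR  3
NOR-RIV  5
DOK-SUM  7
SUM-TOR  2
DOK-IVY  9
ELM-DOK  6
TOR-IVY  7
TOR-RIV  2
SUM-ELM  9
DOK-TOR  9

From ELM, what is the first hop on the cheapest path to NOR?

SUM

Candidate routes:
ELM–SUM–TOR–NOR: 9+2+4 = 15
ELM–SUM–TOR–HUB–NOR: 9+2+2+3 = 16
Cheapest is ELM–SUM–TOR–NOR at $15.
So from ELM the first move is to SUM.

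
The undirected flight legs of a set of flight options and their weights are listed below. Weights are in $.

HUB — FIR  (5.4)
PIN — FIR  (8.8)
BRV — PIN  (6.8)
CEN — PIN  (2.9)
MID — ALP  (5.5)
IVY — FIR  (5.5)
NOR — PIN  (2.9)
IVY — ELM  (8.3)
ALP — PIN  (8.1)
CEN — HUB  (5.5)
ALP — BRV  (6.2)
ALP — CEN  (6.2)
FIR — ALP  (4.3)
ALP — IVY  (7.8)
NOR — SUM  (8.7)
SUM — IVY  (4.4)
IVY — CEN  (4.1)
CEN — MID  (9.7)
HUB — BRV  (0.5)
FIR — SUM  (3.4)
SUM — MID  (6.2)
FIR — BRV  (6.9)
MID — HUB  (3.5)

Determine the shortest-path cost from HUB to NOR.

$10.2

Candidate routes:
HUB → FIR → PIN → NOR: 5.4+8.8+2.9 = 17.1
HUB → CEN → PIN → NOR: 5.5+2.9+2.9 = 11.3
HUB → BRV → PIN → NOR: 0.5+6.8+2.9 = 10.2
Cheapest is HUB → BRV → PIN → NOR at $10.2.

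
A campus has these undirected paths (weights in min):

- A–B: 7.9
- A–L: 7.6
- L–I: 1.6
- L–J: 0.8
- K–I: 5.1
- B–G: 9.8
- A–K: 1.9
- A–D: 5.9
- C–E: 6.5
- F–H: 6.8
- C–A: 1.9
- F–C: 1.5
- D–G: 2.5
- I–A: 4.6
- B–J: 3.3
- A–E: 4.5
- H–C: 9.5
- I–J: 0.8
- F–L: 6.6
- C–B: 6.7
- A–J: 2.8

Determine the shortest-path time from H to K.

12.1 min

Enumerating some paths:
H - F - L - J - A - K: 6.8+6.6+0.8+2.8+1.9 = 18.9
H - C - A - K: 9.5+1.9+1.9 = 13.3
H - F - C - A - K: 6.8+1.5+1.9+1.9 = 12.1
Cheapest is H - F - C - A - K at 12.1 min.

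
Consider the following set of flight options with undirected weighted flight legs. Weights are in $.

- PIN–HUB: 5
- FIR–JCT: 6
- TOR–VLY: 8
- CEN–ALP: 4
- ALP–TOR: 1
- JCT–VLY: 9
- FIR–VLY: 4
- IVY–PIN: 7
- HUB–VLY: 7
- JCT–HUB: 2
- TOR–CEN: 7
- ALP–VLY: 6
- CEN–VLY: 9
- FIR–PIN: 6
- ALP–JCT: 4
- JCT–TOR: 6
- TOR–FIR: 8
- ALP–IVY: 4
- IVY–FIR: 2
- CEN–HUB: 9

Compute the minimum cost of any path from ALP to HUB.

Candidate routes:
ALP–JCT–HUB: 4+2 = 6
ALP–TOR–JCT–HUB: 1+6+2 = 9
ALP–VLY–HUB: 6+7 = 13
Cheapest is ALP–JCT–HUB at $6.

$6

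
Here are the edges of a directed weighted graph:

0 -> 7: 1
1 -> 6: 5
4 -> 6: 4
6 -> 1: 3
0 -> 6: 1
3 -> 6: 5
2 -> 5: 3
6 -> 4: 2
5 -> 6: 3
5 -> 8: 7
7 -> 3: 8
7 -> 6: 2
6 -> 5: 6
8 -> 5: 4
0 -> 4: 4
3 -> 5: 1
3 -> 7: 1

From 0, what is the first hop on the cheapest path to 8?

6

Candidate routes:
0–7–6–5–8: 1+2+6+7 = 16
0–4–6–5–8: 4+4+6+7 = 21
0–6–5–8: 1+6+7 = 14
0–7–3–5–8: 1+8+1+7 = 17
Cheapest is 0–6–5–8 at 14.
So from 0 the first move is to 6.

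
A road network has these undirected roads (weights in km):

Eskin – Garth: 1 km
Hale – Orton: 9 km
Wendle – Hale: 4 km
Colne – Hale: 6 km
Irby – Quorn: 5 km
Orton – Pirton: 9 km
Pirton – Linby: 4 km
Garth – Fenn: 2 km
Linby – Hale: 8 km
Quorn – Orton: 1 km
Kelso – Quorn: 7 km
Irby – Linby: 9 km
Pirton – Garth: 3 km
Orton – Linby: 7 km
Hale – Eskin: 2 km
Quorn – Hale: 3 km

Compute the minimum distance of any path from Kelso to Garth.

13 km

Candidate routes:
Kelso–Quorn–Hale–Eskin–Garth: 7+3+2+1 = 13
Kelso–Quorn–Orton–Hale–Eskin–Garth: 7+1+9+2+1 = 20
The minimum is 13 km via Kelso–Quorn–Hale–Eskin–Garth.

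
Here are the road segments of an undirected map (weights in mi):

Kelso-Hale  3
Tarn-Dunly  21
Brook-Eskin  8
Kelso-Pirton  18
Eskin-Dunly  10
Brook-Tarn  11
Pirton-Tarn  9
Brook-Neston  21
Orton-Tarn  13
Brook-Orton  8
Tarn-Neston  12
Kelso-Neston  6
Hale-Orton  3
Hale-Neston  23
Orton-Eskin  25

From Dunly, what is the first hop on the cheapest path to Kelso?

Candidate routes:
Dunly - Tarn - Neston - Kelso: 21+12+6 = 39
Dunly - Eskin - Brook - Orton - Hale - Kelso: 10+8+8+3+3 = 32
Cheapest is Dunly - Eskin - Brook - Orton - Hale - Kelso at 32 mi.
So from Dunly the first move is to Eskin.

Eskin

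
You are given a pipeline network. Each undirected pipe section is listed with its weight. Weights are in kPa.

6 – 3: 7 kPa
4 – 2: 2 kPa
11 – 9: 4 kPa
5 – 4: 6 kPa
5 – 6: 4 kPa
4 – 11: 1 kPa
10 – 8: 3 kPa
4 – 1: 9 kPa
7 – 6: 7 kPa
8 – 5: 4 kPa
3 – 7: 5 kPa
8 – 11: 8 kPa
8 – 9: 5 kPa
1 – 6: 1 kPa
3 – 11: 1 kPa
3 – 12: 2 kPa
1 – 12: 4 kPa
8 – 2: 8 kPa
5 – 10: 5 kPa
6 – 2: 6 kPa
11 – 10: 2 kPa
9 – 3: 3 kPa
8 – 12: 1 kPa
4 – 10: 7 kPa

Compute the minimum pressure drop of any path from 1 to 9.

Running Dijkstra from 1:
1: 0
6: 1  (via 1)
12: 4  (via 1)
5: 5  (via 6)
8: 5  (via 12)
3: 6  (via 12)
2: 7  (via 6)
11: 7  (via 3)
4: 8  (via 11)
7: 8  (via 6)
10: 8  (via 8)
9: 9  (via 3)
Shortest route: 1 → 12 → 3 → 9 = 9 kPa.

9 kPa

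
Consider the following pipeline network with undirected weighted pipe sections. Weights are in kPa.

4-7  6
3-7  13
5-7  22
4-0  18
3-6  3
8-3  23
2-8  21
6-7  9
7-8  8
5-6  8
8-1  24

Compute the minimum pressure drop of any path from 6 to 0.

Candidate routes:
6–3–7–4–0: 3+13+6+18 = 40
6–3–8–7–4–0: 3+23+8+6+18 = 58
6–5–7–4–0: 8+22+6+18 = 54
6–7–4–0: 9+6+18 = 33
Cheapest is 6–7–4–0 at 33 kPa.

33 kPa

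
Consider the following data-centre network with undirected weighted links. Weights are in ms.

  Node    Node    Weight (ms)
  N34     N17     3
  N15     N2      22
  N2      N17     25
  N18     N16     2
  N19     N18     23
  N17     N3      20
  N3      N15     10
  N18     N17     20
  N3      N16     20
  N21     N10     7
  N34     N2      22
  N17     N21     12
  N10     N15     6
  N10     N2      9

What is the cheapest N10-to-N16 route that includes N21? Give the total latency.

Shortest N10→N21: N10 → N21 = 7
Best N21 to N16: N21 → N17 → N18 → N16 costing 34
Total via N21: 7 + 34 = 41 ms.

41 ms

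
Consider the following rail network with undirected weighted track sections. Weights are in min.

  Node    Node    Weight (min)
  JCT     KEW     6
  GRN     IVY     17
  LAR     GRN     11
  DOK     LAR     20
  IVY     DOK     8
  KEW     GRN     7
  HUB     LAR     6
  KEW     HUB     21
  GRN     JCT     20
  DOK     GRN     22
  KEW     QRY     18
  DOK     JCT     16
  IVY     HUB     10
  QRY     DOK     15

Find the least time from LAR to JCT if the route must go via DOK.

Shortest LAR→DOK: LAR → DOK = 20
Best DOK to JCT: DOK → JCT costing 16
Total via DOK: 20 + 16 = 36 min.

36 min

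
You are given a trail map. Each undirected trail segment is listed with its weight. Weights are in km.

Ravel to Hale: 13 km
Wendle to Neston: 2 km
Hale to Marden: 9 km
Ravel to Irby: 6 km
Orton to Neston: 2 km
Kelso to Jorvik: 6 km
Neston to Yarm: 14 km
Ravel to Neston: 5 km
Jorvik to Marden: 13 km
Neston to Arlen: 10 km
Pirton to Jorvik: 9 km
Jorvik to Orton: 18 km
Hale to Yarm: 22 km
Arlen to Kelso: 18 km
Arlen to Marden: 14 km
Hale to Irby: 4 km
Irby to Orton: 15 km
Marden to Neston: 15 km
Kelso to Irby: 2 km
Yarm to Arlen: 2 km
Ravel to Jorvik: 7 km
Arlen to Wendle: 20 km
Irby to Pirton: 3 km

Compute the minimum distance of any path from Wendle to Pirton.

16 km

Compare a few routes:
Wendle → Neston → Ravel → Jorvik → Pirton: 2+5+7+9 = 23
Wendle → Neston → Ravel → Irby → Pirton: 2+5+6+3 = 16
Wendle → Neston → Orton → Irby → Pirton: 2+2+15+3 = 22
Cheapest is Wendle → Neston → Ravel → Irby → Pirton at 16 km.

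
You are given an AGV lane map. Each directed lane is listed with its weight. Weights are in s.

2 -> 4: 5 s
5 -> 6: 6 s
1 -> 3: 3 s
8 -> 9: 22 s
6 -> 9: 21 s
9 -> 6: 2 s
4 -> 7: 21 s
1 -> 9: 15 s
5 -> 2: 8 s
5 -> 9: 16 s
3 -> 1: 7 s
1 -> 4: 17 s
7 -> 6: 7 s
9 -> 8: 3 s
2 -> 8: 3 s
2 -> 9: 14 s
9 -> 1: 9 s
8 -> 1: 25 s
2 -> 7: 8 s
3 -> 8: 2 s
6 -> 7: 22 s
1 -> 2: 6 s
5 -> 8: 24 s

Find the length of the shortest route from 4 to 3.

Enumerating some paths:
4 → 7 → 6 → 9 → 1 → 3: 21+7+21+9+3 = 61
4 → 7 → 6 → 9 → 8 → 1 → 3: 21+7+21+3+25+3 = 80
Cheapest is 4 → 7 → 6 → 9 → 1 → 3 at 61 s.

61 s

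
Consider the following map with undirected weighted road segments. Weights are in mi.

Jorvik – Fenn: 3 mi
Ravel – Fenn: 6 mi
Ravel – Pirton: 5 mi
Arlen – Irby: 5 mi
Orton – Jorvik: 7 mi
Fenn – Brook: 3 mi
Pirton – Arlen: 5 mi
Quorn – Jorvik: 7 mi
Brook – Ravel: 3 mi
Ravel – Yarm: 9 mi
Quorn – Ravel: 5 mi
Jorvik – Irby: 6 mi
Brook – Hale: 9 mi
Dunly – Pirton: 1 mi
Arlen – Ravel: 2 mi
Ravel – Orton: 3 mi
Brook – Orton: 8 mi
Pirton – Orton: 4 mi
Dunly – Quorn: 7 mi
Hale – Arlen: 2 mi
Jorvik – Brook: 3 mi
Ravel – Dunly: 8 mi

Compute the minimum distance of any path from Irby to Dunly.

11 mi

Running Dijkstra from Irby:
Irby: 0
Arlen: 5  (via Irby)
Jorvik: 6  (via Irby)
Hale: 7  (via Arlen)
Ravel: 7  (via Arlen)
Fenn: 9  (via Jorvik)
Brook: 9  (via Jorvik)
Orton: 10  (via Ravel)
Pirton: 10  (via Arlen)
Dunly: 11  (via Pirton)
Shortest route: Irby → Arlen → Pirton → Dunly = 11 mi.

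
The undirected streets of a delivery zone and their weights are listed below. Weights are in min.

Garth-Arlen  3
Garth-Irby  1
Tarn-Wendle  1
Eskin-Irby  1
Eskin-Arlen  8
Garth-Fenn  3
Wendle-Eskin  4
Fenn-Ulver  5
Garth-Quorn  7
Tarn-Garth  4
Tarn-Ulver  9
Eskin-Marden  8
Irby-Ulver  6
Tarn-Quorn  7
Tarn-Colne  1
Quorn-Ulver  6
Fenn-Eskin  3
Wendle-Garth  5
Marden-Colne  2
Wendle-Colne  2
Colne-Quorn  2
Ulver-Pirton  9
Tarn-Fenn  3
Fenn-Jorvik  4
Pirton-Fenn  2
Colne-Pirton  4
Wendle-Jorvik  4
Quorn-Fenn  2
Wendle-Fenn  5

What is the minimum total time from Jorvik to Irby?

Compare a few routes:
Jorvik–Wendle–Garth–Irby: 4+5+1 = 10
Jorvik–Wendle–Eskin–Irby: 4+4+1 = 9
Jorvik–Fenn–Eskin–Irby: 4+3+1 = 8
Cheapest is Jorvik–Fenn–Eskin–Irby at 8 min.

8 min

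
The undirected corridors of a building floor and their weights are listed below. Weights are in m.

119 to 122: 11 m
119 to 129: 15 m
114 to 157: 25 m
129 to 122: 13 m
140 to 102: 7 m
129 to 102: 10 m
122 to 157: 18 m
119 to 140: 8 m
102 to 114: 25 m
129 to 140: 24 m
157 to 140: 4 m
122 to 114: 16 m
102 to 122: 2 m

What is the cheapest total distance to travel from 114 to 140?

25 m

Running Dijkstra from 114:
114: 0
122: 16  (via 114)
102: 18  (via 122)
140: 25  (via 102)
Shortest route: 114 → 122 → 102 → 140 = 25 m.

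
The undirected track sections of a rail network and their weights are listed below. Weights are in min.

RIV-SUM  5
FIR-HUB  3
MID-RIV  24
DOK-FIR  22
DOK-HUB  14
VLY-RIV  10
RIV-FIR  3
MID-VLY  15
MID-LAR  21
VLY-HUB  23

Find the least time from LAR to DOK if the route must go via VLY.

66 min

Shortest LAR→VLY: LAR → MID → VLY = 36
Shortest VLY→DOK: VLY → RIV → FIR → HUB → DOK = 30
Total via VLY: 36 + 30 = 66 min.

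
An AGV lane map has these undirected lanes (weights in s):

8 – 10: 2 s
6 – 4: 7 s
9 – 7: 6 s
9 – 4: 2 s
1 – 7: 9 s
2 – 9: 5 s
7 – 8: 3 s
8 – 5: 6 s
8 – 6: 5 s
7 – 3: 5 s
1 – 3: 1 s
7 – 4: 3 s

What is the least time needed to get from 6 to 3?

13 s

Settle nodes by increasing distance from 6:
6: 0
8: 5  (via 6)
4: 7  (via 6)
10: 7  (via 8)
7: 8  (via 8)
9: 9  (via 4)
5: 11  (via 8)
3: 13  (via 7)
Shortest route: 6 → 8 → 7 → 3 = 13 s.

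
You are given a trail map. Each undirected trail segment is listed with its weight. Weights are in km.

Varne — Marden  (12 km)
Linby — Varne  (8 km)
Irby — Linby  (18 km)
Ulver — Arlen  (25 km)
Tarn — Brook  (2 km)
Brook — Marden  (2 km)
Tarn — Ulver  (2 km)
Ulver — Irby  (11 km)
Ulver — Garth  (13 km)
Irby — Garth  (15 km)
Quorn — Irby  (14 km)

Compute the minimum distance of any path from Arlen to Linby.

51 km

Shortest distances from Arlen:
Arlen: 0
Ulver: 25  (via Arlen)
Tarn: 27  (via Ulver)
Brook: 29  (via Tarn)
Marden: 31  (via Brook)
Irby: 36  (via Ulver)
Garth: 38  (via Ulver)
Varne: 43  (via Marden)
Quorn: 50  (via Irby)
Linby: 51  (via Varne)
Shortest route: Arlen–Ulver–Tarn–Brook–Marden–Varne–Linby = 51 km.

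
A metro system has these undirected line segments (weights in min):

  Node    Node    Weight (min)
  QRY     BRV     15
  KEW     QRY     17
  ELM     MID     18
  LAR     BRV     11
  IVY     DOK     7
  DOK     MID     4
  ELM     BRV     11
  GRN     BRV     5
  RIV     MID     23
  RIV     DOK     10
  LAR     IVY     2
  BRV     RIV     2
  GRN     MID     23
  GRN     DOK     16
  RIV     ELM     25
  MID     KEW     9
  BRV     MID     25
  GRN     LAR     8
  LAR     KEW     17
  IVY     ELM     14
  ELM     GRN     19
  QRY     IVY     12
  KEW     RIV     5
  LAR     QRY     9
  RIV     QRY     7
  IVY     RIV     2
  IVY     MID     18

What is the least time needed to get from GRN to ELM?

Running Dijkstra from GRN:
GRN: 0
BRV: 5  (via GRN)
RIV: 7  (via BRV)
LAR: 8  (via GRN)
IVY: 9  (via RIV)
KEW: 12  (via RIV)
QRY: 14  (via RIV)
ELM: 16  (via BRV)
Shortest route: GRN–BRV–ELM = 16 min.

16 min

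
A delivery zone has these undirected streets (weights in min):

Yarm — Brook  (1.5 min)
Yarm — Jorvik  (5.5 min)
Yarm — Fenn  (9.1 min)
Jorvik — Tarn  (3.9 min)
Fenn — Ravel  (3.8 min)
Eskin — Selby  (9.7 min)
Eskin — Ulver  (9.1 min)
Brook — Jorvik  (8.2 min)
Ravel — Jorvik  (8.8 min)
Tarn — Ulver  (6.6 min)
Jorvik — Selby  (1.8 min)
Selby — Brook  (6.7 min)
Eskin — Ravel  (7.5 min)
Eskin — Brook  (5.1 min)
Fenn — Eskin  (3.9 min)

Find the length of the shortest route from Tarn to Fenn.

Compare a few routes:
Tarn → Jorvik → Yarm → Fenn: 3.9+5.5+9.1 = 18.5
Tarn → Jorvik → Ravel → Fenn: 3.9+8.8+3.8 = 16.5
Cheapest is Tarn → Jorvik → Ravel → Fenn at 16.5 min.

16.5 min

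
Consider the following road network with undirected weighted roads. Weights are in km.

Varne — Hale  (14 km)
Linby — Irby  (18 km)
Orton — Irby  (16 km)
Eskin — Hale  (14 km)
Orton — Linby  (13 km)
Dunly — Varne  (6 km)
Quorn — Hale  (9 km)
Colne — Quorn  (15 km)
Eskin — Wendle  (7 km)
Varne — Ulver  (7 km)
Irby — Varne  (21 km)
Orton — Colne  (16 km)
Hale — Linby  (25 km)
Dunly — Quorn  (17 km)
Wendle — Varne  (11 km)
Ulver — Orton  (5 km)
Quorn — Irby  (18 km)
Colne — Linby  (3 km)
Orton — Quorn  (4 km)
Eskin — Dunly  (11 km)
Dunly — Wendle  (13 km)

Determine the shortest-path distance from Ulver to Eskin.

Running Dijkstra from Ulver:
Ulver: 0
Orton: 5  (via Ulver)
Varne: 7  (via Ulver)
Quorn: 9  (via Orton)
Dunly: 13  (via Varne)
Wendle: 18  (via Varne)
Hale: 18  (via Quorn)
Linby: 18  (via Orton)
Colne: 21  (via Orton)
Irby: 21  (via Orton)
Eskin: 24  (via Dunly)
Shortest route: Ulver–Varne–Dunly–Eskin = 24 km.

24 km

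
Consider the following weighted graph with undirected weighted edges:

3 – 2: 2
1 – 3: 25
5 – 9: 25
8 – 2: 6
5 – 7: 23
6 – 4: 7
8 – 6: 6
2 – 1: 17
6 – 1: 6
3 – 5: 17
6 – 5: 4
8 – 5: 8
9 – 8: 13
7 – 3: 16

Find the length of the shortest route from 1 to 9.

Candidate routes:
1–6–5–8–9: 6+4+8+13 = 31
1–6–8–9: 6+6+13 = 25
The minimum is 25 via 1–6–8–9.

25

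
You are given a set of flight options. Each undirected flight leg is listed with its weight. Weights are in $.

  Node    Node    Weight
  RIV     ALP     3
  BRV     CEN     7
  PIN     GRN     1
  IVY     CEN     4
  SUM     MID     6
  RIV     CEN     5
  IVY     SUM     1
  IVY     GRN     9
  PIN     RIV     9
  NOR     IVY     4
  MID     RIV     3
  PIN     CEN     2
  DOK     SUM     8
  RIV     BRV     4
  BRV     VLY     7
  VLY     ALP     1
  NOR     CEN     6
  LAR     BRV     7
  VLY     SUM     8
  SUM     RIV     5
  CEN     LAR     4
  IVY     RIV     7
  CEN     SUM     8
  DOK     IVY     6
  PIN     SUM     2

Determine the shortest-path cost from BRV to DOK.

Shortest distances from BRV:
BRV: 0
RIV: 4  (via BRV)
VLY: 7  (via BRV)
CEN: 7  (via BRV)
ALP: 7  (via RIV)
MID: 7  (via RIV)
LAR: 7  (via BRV)
SUM: 9  (via RIV)
PIN: 9  (via CEN)
IVY: 10  (via SUM)
GRN: 10  (via PIN)
NOR: 13  (via CEN)
DOK: 16  (via IVY)
Shortest route: BRV → RIV → SUM → IVY → DOK = $16.

$16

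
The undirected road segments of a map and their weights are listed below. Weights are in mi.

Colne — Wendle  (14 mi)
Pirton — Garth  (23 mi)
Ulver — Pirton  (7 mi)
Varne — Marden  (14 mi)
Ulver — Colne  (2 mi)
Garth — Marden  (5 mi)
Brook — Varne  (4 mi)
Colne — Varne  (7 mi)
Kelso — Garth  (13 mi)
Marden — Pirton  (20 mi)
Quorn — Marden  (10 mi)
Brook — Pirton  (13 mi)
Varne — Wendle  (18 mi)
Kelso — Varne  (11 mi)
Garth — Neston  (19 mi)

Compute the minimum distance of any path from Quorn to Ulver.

33 mi

Settle nodes by increasing distance from Quorn:
Quorn: 0
Marden: 10  (via Quorn)
Garth: 15  (via Marden)
Varne: 24  (via Marden)
Brook: 28  (via Varne)
Kelso: 28  (via Garth)
Pirton: 30  (via Marden)
Colne: 31  (via Varne)
Ulver: 33  (via Colne)
Shortest route: Quorn → Marden → Varne → Colne → Ulver = 33 mi.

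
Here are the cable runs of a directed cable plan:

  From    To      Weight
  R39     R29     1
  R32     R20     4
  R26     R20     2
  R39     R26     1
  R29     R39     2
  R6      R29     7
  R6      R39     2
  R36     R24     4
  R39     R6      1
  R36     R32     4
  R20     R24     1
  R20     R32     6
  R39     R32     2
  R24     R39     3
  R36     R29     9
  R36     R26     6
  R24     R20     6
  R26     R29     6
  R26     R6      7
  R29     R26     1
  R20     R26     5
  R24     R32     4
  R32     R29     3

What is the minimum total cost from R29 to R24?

Compare a few routes:
R29 - R39 - R32 - R20 - R24: 2+2+4+1 = 9
R29 - R39 - R26 - R20 - R24: 2+1+2+1 = 6
R29 - R26 - R20 - R24: 1+2+1 = 4
The minimum is 4 via R29 - R26 - R20 - R24.

4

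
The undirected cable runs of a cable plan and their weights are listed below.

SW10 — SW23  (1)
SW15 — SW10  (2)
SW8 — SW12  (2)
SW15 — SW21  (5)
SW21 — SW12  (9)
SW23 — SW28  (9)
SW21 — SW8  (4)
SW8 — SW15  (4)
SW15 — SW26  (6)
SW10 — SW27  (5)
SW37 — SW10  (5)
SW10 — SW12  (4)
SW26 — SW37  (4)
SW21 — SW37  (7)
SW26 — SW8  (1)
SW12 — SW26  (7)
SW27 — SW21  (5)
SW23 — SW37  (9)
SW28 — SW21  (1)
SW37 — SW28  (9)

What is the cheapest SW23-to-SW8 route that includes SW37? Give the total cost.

11

Shortest SW23→SW37: SW23 → SW10 → SW37 = 6
Best SW37 to SW8: SW37 → SW26 → SW8 costing 5
Total via SW37: 6 + 5 = 11.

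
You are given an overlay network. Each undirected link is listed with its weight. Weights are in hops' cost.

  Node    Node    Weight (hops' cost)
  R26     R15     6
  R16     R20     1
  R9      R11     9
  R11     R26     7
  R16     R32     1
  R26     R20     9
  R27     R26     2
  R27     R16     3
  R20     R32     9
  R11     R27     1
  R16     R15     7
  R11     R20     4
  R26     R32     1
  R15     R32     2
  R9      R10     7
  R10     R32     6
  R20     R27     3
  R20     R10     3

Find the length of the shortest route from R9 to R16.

Running Dijkstra from R9:
R9: 0
R10: 7  (via R9)
R11: 9  (via R9)
R20: 10  (via R10)
R27: 10  (via R11)
R16: 11  (via R20)
Shortest route: R9 → R10 → R20 → R16 = 11 hops' cost.

11 hops' cost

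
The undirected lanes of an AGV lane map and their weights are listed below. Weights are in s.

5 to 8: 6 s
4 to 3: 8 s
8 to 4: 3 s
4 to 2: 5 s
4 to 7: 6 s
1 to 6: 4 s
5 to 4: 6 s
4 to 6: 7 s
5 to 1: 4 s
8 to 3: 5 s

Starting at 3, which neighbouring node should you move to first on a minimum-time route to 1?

Compare a few routes:
3–4–5–1: 8+6+4 = 18
3–8–4–5–1: 5+3+6+4 = 18
3–8–5–1: 5+6+4 = 15
Cheapest is 3–8–5–1 at 15 s.
So from 3 the first move is to 8.

8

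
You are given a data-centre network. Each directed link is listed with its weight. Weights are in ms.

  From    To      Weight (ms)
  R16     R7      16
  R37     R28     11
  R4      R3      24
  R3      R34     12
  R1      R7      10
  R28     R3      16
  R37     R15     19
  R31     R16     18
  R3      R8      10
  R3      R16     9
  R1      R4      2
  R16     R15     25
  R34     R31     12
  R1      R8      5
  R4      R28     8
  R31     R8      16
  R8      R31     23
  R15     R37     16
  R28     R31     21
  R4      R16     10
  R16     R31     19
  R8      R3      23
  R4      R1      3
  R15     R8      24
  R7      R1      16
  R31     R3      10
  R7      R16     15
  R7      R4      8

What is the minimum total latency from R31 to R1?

Settle nodes by increasing distance from R31:
R31: 0
R3: 10  (via R31)
R8: 16  (via R31)
R16: 18  (via R31)
R34: 22  (via R3)
R7: 34  (via R16)
R4: 42  (via R7)
R15: 43  (via R16)
R1: 45  (via R4)
Shortest route: R31 → R16 → R7 → R4 → R1 = 45 ms.

45 ms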